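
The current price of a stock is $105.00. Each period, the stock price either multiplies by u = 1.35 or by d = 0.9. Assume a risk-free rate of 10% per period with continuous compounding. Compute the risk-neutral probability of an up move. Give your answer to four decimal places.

p = 0.4559

Risk-neutral probability p = (e^0.1 − 0.9)/(1.35 − 0.9) = 0.2052/0.4500 = 0.4559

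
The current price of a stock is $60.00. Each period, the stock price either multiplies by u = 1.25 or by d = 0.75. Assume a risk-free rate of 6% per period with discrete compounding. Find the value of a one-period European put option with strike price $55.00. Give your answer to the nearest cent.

Risk-neutral probability p = (1 + 0.06 − 0.75)/(1.25 − 0.75) = 0.3100/0.5000 = 0.6200
Terminal stock prices: S_u = 75, S_d = 45
Terminal payoffs (K − S): max(-20, 0) = 0, max(10, 0) = 10
Node 0 (S = 60): V_0 = 1/1.06·[0.6200·0.0000 + 0.3800·10.0000] = 3.5849

$3.58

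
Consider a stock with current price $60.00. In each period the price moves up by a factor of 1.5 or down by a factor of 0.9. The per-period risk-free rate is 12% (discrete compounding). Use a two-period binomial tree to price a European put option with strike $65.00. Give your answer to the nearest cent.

$5.24

Risk-neutral probability p = (1 + 0.12 − 0.9)/(1.5 − 0.9) = 0.2200/0.6000 = 0.3667
Terminal stock prices: S_uu = 135, S_ud = 81, S_dd = 48.6
Terminal payoffs (K − S): max(-70, 0) = 0, max(-16, 0) = 0, max(16.4, 0) = 16.4
Node u (S = 90): V_u = 1/1.12·[0.3667·0.0000 + 0.6333·0.0000] = 0.0000
Node d (S = 54): V_d = 1/1.12·[0.3667·0.0000 + 0.6333·16.4000] = 9.2738
Node 0 (S = 60): V_0 = 1/1.12·[0.3667·0.0000 + 0.6333·9.2738] = 5.2441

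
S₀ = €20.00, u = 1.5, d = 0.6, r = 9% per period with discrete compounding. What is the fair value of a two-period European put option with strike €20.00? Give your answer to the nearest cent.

Risk-neutral probability p = (1 + 0.09 − 0.6)/(1.5 − 0.6) = 0.4900/0.9000 = 0.5444
Terminal stock prices: S_uu = 45, S_ud = 18, S_dd = 7.2
Terminal payoffs (K − S): max(-25, 0) = 0, max(2, 0) = 2, max(12.8, 0) = 12.8
Node u (S = 30): V_u = 1/1.09·[0.5444·0.0000 + 0.4556·2.0000] = 0.8359
Node d (S = 12): V_d = 1/1.09·[0.5444·2.0000 + 0.4556·12.8000] = 6.3486
Node 0 (S = 20): V_0 = 1/1.09·[0.5444·0.8359 + 0.4556·6.3486] = 3.0709

€3.07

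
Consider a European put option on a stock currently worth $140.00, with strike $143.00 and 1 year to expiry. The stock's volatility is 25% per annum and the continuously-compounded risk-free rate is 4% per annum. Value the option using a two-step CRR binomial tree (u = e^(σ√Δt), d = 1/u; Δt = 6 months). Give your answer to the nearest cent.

$11.63

CRR parameters: u = e^(σ√Δt) = e^(0.25·√0.5) = 1.1934, d = 1/u = 0.8380
Per-period rate: rΔt = 0.04·0.5 = 0.02, so R = e^0.02 = 1.0202
Risk-neutral probability p = (e^0.02 − 0.8380)/(1.1934 − 0.8380) = 0.1822/0.3554 = 0.5128
Terminal stock prices: S_uu = 199.4, S_ud = 140, S_dd = 98.31
Terminal payoffs (K − S): max(-56.38, 0) = 0, max(3, 0) = 3, max(44.69, 0) = 44.69
Node u (S = 167.1): V_u = e^(−0.02)·[0.5128·0.0000 + 0.4872·3.0000] = 1.4328
Node d (S = 117.3): V_d = e^(−0.02)·[0.5128·3.0000 + 0.4872·44.6936] = 22.8530
Node 0 (S = 140): V_0 = e^(−0.02)·[0.5128·1.4328 + 0.4872·22.8530] = 11.6345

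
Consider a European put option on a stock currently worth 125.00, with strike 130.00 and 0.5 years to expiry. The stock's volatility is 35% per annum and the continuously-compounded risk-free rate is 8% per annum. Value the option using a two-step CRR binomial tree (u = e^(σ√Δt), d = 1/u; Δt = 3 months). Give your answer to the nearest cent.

CRR parameters: u = e^(σ√Δt) = e^(0.35·√0.25) = 1.1912, d = 1/u = 0.8395
Per-period rate: rΔt = 0.08·0.25 = 0.02, so R = e^0.02 = 1.0202
Risk-neutral probability p = (e^0.02 − 0.8395)/(1.1912 − 0.8395) = 0.1807/0.3518 = 0.5138
Terminal stock prices: S_uu = 177.4, S_ud = 125, S_dd = 88.09
Terminal payoffs (K − S): max(-47.38, 0) = 0, max(5, 0) = 5, max(41.91, 0) = 41.91
Node u (S = 148.9): V_u = e^(−0.02)·[0.5138·0.0000 + 0.4862·5.0000] = 2.3829
Node d (S = 104.9): V_d = e^(−0.02)·[0.5138·5.0000 + 0.4862·41.9140] = 22.4937
Node 0 (S = 125): V_0 = e^(−0.02)·[0.5138·2.3829 + 0.4862·22.4937] = 11.9203

11.92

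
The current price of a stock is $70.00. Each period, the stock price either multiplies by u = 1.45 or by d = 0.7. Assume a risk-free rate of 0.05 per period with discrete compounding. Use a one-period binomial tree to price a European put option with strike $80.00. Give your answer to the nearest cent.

$15.75

Risk-neutral probability p = (1 + 0.05 − 0.7)/(1.45 − 0.7) = 0.3500/0.7500 = 0.4667
Terminal stock prices: S_u = 101.5, S_d = 49
Terminal payoffs (K − S): max(-21.5, 0) = 0, max(31, 0) = 31
Node 0 (S = 70): V_0 = 1/1.05·[0.4667·0.0000 + 0.5333·31.0000] = 15.7460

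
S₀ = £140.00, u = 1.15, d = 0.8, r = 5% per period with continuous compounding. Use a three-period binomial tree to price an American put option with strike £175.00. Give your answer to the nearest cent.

Risk-neutral probability p = (e^0.05 − 0.8)/(1.15 − 0.8) = 0.2513/0.3500 = 0.7179
Terminal stock prices: S_uuu = 212.9, S_uud = 148.1, S_udd = 103, S_ddd = 71.68
Terminal payoffs (K − S): max(-37.92, 0) = 0, max(26.88, 0) = 26.88, max(71.96, 0) = 71.96, max(103.3, 0) = 103.3
Node uu (S = 185.1): continuation = e^(−0.05)·[0.7179·0.0000 + 0.2821·26.8800] = 7.2126; exercise value = 0.0000 ≤ continuation, so V_uu = 7.2126
Node ud (S = 128.8): continuation = e^(−0.05)·[0.7179·26.8800 + 0.2821·71.9600] = 37.6651; exercise value = 46.2000 > continuation, so V_ud = 46.2000 (exercise)
Node dd (S = 89.6): continuation = e^(−0.05)·[0.7179·71.9600 + 0.2821·103.3200] = 76.8651; exercise value = 85.4000 > continuation, so V_dd = 85.4000 (exercise)
Node u (S = 161): continuation = e^(−0.05)·[0.7179·7.2126 + 0.2821·46.2000] = 17.3221; exercise value = 14.0000 ≤ continuation, so V_u = 17.3221
Node d (S = 112): continuation = e^(−0.05)·[0.7179·46.2000 + 0.2821·85.4000] = 54.4651; exercise value = 63.0000 > continuation, so V_d = 63.0000 (exercise)
Node 0 (S = 140): continuation = e^(−0.05)·[0.7179·17.3221 + 0.2821·63.0000] = 28.7338; exercise value = 35.0000 > continuation, so V_0 = 35.0000 (exercise)

£35.00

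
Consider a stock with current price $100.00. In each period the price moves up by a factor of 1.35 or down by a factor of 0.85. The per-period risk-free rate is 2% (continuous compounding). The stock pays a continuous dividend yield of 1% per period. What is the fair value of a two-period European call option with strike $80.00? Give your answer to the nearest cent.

Per-period risk-free factor R = e^0.02 = 1.0202; dividend-adjusted growth = e^(0.02−0.01) = 1.0101.
Risk-neutral probability p = (1.0101 − 0.85)/(1.35 − 0.85) = 0.1601/0.5000 = 0.3201
Terminal stock prices: S_uu = 182.3, S_ud = 114.8, S_dd = 72.25
Terminal payoffs (S − K): max(102.3, 0) = 102.3, max(34.75, 0) = 34.75, max(-7.75, 0) = 0
Node u (S = 135): V_u = e^(−0.02)·[0.3201·102.2500 + 0.6799·34.7500] = 55.2408
Node d (S = 85): V_d = e^(−0.02)·[0.3201·34.7500 + 0.6799·0.0000] = 10.9032
Node 0 (S = 100): V_0 = e^(−0.02)·[0.3201·55.2408 + 0.6799·10.9032] = 24.5988

$24.60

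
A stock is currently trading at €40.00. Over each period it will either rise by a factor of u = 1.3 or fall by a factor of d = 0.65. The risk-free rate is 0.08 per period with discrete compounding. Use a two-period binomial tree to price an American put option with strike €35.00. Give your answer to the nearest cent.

Risk-neutral probability p = (1 + 0.08 − 0.65)/(1.3 − 0.65) = 0.4300/0.6500 = 0.6615
Terminal stock prices: S_uu = 67.6, S_ud = 33.8, S_dd = 16.9
Terminal payoffs (K − S): max(-32.6, 0) = 0, max(1.2, 0) = 1.2, max(18.1, 0) = 18.1
Node u (S = 52): continuation = 1/1.08·[0.6615·0.0000 + 0.3385·1.2000] = 0.3761; exercise value = 0.0000 ≤ continuation, so V_u = 0.3761
Node d (S = 26): continuation = 1/1.08·[0.6615·1.2000 + 0.3385·18.1000] = 6.4074; exercise value = 9.0000 > continuation, so V_d = 9.0000 (exercise)
Node 0 (S = 40): continuation = 1/1.08·[0.6615·0.3761 + 0.3385·9.0000] = 3.0509; exercise value = 0.0000 ≤ continuation, so V_0 = 3.0509

€3.05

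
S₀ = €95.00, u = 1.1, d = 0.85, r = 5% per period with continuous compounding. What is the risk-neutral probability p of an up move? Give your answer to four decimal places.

p = 0.8051

Risk-neutral probability p = (e^0.05 − 0.85)/(1.1 − 0.85) = 0.2013/0.2500 = 0.8051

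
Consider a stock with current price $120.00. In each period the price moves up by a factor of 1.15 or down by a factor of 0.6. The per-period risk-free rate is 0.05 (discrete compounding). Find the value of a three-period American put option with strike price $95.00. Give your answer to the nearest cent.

$5.63

Risk-neutral probability p = (1 + 0.05 − 0.6)/(1.15 − 0.6) = 0.4500/0.5500 = 0.8182
Terminal stock prices: S_uuu = 182.5, S_uud = 95.22, S_udd = 49.68, S_ddd = 25.92
Terminal payoffs (K − S): max(-87.5, 0) = 0, max(-0.22, 0) = 0, max(45.32, 0) = 45.32, max(69.08, 0) = 69.08
Node uu (S = 158.7): continuation = 1/1.05·[0.8182·0.0000 + 0.1818·0.0000] = 0.0000; exercise value = 0.0000 ≤ continuation, so V_uu = 0.0000
Node ud (S = 82.8): continuation = 1/1.05·[0.8182·0.0000 + 0.1818·45.3200] = 7.8476; exercise value = 12.2000 > continuation, so V_ud = 12.2000 (exercise)
Node dd (S = 43.2): continuation = 1/1.05·[0.8182·45.3200 + 0.1818·69.0800] = 47.2762; exercise value = 51.8000 > continuation, so V_dd = 51.8000 (exercise)
Node u (S = 138): continuation = 1/1.05·[0.8182·0.0000 + 0.1818·12.2000] = 2.1126; exercise value = 0.0000 ≤ continuation, so V_u = 2.1126
Node d (S = 72): continuation = 1/1.05·[0.8182·12.2000 + 0.1818·51.8000] = 18.4762; exercise value = 23.0000 > continuation, so V_d = 23.0000 (exercise)
Node 0 (S = 120): continuation = 1/1.05·[0.8182·2.1126 + 0.1818·23.0000] = 5.6288; exercise value = 0.0000 ≤ continuation, so V_0 = 5.6288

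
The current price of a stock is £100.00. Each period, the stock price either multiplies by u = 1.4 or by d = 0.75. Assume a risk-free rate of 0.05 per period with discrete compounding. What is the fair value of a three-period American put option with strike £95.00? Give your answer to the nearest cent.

£13.95

Risk-neutral probability p = (1 + 0.05 − 0.75)/(1.4 − 0.75) = 0.3000/0.6500 = 0.4615
Terminal stock prices: S_uuu = 274.4, S_uud = 147, S_udd = 78.75, S_ddd = 42.19
Terminal payoffs (K − S): max(-179.4, 0) = 0, max(-52, 0) = 0, max(16.25, 0) = 16.25, max(52.81, 0) = 52.81
Node uu (S = 196): continuation = 1/1.05·[0.4615·0.0000 + 0.5385·0.0000] = 0.0000; exercise value = 0.0000 ≤ continuation, so V_uu = 0.0000
Node ud (S = 105): continuation = 1/1.05·[0.4615·0.0000 + 0.5385·16.2500] = 8.3333; exercise value = 0.0000 ≤ continuation, so V_ud = 8.3333
Node dd (S = 56.25): continuation = 1/1.05·[0.4615·16.2500 + 0.5385·52.8125] = 34.2262; exercise value = 38.7500 > continuation, so V_dd = 38.7500 (exercise)
Node u (S = 140): continuation = 1/1.05·[0.4615·0.0000 + 0.5385·8.3333] = 4.2735; exercise value = 0.0000 ≤ continuation, so V_u = 4.2735
Node d (S = 75): continuation = 1/1.05·[0.4615·8.3333 + 0.5385·38.7500] = 23.5348; exercise value = 20.0000 ≤ continuation, so V_d = 23.5348
Node 0 (S = 100): continuation = 1/1.05·[0.4615·4.2735 + 0.5385·23.5348] = 13.9476; exercise value = 0.0000 ≤ continuation, so V_0 = 13.9476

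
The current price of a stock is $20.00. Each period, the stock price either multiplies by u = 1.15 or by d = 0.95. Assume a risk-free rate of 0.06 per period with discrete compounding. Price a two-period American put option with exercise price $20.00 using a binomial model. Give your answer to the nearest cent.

Risk-neutral probability p = (1 + 0.06 − 0.95)/(1.15 − 0.95) = 0.1100/0.2000 = 0.5500
Terminal stock prices: S_uu = 26.45, S_ud = 21.85, S_dd = 18.05
Terminal payoffs (K − S): max(-6.45, 0) = 0, max(-1.85, 0) = 0, max(1.95, 0) = 1.95
Node u (S = 23): continuation = 1/1.06·[0.5500·0.0000 + 0.4500·0.0000] = 0.0000; exercise value = 0.0000 ≤ continuation, so V_u = 0.0000
Node d (S = 19): continuation = 1/1.06·[0.5500·0.0000 + 0.4500·1.9500] = 0.8278; exercise value = 1.0000 > continuation, so V_d = 1.0000 (exercise)
Node 0 (S = 20): continuation = 1/1.06·[0.5500·0.0000 + 0.4500·1.0000] = 0.4245; exercise value = 0.0000 ≤ continuation, so V_0 = 0.4245

$0.42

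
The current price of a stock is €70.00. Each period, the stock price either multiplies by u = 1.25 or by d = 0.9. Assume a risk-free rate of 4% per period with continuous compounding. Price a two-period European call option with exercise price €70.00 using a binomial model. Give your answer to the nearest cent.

€9.77

Risk-neutral probability p = (e^0.04 − 0.9)/(1.25 − 0.9) = 0.1408/0.3500 = 0.4023
Terminal stock prices: S_uu = 109.4, S_ud = 78.75, S_dd = 56.7
Terminal payoffs (S − K): max(39.38, 0) = 39.38, max(8.75, 0) = 8.75, max(-13.3, 0) = 0
Node u (S = 87.5): V_u = e^(−0.04)·[0.4023·39.3750 + 0.5977·8.7500] = 20.2447
Node d (S = 63): V_d = e^(−0.04)·[0.4023·8.7500 + 0.5977·0.0000] = 3.3822
Node 0 (S = 70): V_0 = e^(−0.04)·[0.4023·20.2447 + 0.5977·3.3822] = 9.7677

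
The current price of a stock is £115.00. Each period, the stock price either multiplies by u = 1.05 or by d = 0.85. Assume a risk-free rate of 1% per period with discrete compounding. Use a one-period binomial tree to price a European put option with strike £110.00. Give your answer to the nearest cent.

Risk-neutral probability p = (1 + 0.01 − 0.85)/(1.05 − 0.85) = 0.1600/0.2000 = 0.8000
Terminal stock prices: S_u = 120.8, S_d = 97.75
Terminal payoffs (K − S): max(-10.75, 0) = 0, max(12.25, 0) = 12.25
Node 0 (S = 115): V_0 = 1/1.01·[0.8000·0.0000 + 0.2000·12.2500] = 2.4257

£2.43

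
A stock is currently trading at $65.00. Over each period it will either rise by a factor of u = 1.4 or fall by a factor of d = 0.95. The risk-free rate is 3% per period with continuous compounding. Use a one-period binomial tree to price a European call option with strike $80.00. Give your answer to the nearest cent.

Risk-neutral probability p = (e^0.03 − 0.95)/(1.4 − 0.95) = 0.0805/0.4500 = 0.1788
Terminal stock prices: S_u = 91, S_d = 61.75
Terminal payoffs (S − K): max(11, 0) = 11, max(-18.25, 0) = 0
Node 0 (S = 65): V_0 = e^(−0.03)·[0.1788·11.0000 + 0.8212·0.0000] = 1.9085

$1.91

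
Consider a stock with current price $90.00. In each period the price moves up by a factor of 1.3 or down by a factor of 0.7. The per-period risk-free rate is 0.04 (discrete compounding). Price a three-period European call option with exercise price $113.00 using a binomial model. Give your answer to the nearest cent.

$13.71

Risk-neutral probability p = (1 + 0.04 − 0.7)/(1.3 − 0.7) = 0.3400/0.6000 = 0.5667
Terminal stock prices: S_uuu = 197.7, S_uud = 106.5, S_udd = 57.33, S_ddd = 30.87
Terminal payoffs (S − K): max(84.73, 0) = 84.73, max(-6.53, 0) = 0, max(-55.67, 0) = 0, max(-82.13, 0) = 0
Node uu (S = 152.1): V_uu = 1/1.04·[0.5667·84.7300 + 0.4333·0.0000] = 46.1670
Node ud (S = 81.9): V_ud = 1/1.04·[0.5667·0.0000 + 0.4333·0.0000] = 0.0000
Node dd (S = 44.1): V_dd = 1/1.04·[0.5667·0.0000 + 0.4333·0.0000] = 0.0000
Node u (S = 117): V_u = 1/1.04·[0.5667·46.1670 + 0.4333·0.0000] = 25.1551
Node d (S = 63): V_d = 1/1.04·[0.5667·0.0000 + 0.4333·0.0000] = 0.0000
Node 0 (S = 90): V_0 = 1/1.04·[0.5667·25.1551 + 0.4333·0.0000] = 13.7063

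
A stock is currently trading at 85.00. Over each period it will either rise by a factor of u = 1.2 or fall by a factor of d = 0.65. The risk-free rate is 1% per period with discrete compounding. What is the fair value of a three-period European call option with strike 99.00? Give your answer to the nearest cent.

Risk-neutral probability p = (1 + 0.01 − 0.65)/(1.2 − 0.65) = 0.3600/0.5500 = 0.6545
Terminal stock prices: S_uuu = 146.9, S_uud = 79.56, S_udd = 43.1, S_ddd = 23.34
Terminal payoffs (S − K): max(47.88, 0) = 47.88, max(-19.44, 0) = 0, max(-55.9, 0) = 0, max(-75.66, 0) = 0
Node uu (S = 122.4): V_uu = 1/1.01·[0.6545·47.8800 + 0.3455·0.0000] = 31.0293
Node ud (S = 66.3): V_ud = 1/1.01·[0.6545·0.0000 + 0.3455·0.0000] = 0.0000
Node dd (S = 35.91): V_dd = 1/1.01·[0.6545·0.0000 + 0.3455·0.0000] = 0.0000
Node u (S = 102): V_u = 1/1.01·[0.6545·31.0293 + 0.3455·0.0000] = 20.1090
Node d (S = 55.25): V_d = 1/1.01·[0.6545·0.0000 + 0.3455·0.0000] = 0.0000
Node 0 (S = 85): V_0 = 1/1.01·[0.6545·20.1090 + 0.3455·0.0000] = 13.0320

13.03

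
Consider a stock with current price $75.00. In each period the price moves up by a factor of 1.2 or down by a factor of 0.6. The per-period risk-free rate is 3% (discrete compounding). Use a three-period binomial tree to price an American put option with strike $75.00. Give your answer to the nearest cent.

Risk-neutral probability p = (1 + 0.03 − 0.6)/(1.2 − 0.6) = 0.4300/0.6000 = 0.7167
Terminal stock prices: S_uuu = 129.6, S_uud = 64.8, S_udd = 32.4, S_ddd = 16.2
Terminal payoffs (K − S): max(-54.6, 0) = 0, max(10.2, 0) = 10.2, max(42.6, 0) = 42.6, max(58.8, 0) = 58.8
Node uu (S = 108): continuation = 1/1.03·[0.7167·0.0000 + 0.2833·10.2000] = 2.8058; exercise value = 0.0000 ≤ continuation, so V_uu = 2.8058
Node ud (S = 54): continuation = 1/1.03·[0.7167·10.2000 + 0.2833·42.6000] = 18.8155; exercise value = 21.0000 > continuation, so V_ud = 21.0000 (exercise)
Node dd (S = 27): continuation = 1/1.03·[0.7167·42.6000 + 0.2833·58.8000] = 45.8155; exercise value = 48.0000 > continuation, so V_dd = 48.0000 (exercise)
Node u (S = 90): continuation = 1/1.03·[0.7167·2.8058 + 0.2833·21.0000] = 7.7290; exercise value = 0.0000 ≤ continuation, so V_u = 7.7290
Node d (S = 45): continuation = 1/1.03·[0.7167·21.0000 + 0.2833·48.0000] = 27.8155; exercise value = 30.0000 > continuation, so V_d = 30.0000 (exercise)
Node 0 (S = 75): continuation = 1/1.03·[0.7167·7.7290 + 0.2833·30.0000] = 13.6302; exercise value = 0.0000 ≤ continuation, so V_0 = 13.6302

$13.63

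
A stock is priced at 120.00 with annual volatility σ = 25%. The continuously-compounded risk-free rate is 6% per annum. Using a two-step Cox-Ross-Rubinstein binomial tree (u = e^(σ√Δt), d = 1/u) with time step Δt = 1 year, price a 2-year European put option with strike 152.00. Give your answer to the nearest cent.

CRR parameters: u = e^(σ√Δt) = e^(0.25·√1) = 1.2840, d = 1/u = 0.7788
Per-period rate: rΔt = 0.06·1 = 0.06, so R = e^0.06 = 1.0618
Risk-neutral probability p = (e^0.06 − 0.7788)/(1.2840 − 0.7788) = 0.2830/0.5052 = 0.5602
Terminal stock prices: S_uu = 197.8, S_ud = 120, S_dd = 72.78
Terminal payoffs (K − S): max(-45.85, 0) = 0, max(32, 0) = 32, max(79.22, 0) = 79.22
Node u (S = 154.1): V_u = e^(−0.06)·[0.5602·0.0000 + 0.4398·32.0000] = 13.2535
Node d (S = 93.46): V_d = e^(−0.06)·[0.5602·32.0000 + 0.4398·79.2163] = 49.6921
Node 0 (S = 120): V_0 = e^(−0.06)·[0.5602·13.2535 + 0.4398·49.6921] = 27.5735

27.57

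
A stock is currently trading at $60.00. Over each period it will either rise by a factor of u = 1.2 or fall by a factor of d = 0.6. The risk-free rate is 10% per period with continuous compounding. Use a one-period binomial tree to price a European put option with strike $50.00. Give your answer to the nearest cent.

Risk-neutral probability p = (e^0.1 − 0.6)/(1.2 − 0.6) = 0.5052/0.6000 = 0.8420
Terminal stock prices: S_u = 72, S_d = 36
Terminal payoffs (K − S): max(-22, 0) = 0, max(14, 0) = 14
Node 0 (S = 60): V_0 = e^(−0.1)·[0.8420·0.0000 + 0.1580·14.0000] = 2.0021

$2.00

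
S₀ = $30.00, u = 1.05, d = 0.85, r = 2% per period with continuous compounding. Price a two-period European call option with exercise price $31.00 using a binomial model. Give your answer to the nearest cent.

Risk-neutral probability p = (e^0.02 − 0.85)/(1.05 − 0.85) = 0.1702/0.2000 = 0.8510
Terminal stock prices: S_uu = 33.08, S_ud = 26.77, S_dd = 21.67
Terminal payoffs (S − K): max(2.075, 0) = 2.075, max(-4.225, 0) = 0, max(-9.325, 0) = 0
Node u (S = 31.5): V_u = e^(−0.02)·[0.8510·2.0750 + 0.1490·0.0000] = 1.7309
Node d (S = 25.5): V_d = e^(−0.02)·[0.8510·0.0000 + 0.1490·0.0000] = 0.0000
Node 0 (S = 30): V_0 = e^(−0.02)·[0.8510·1.7309 + 0.1490·0.0000] = 1.4438

$1.44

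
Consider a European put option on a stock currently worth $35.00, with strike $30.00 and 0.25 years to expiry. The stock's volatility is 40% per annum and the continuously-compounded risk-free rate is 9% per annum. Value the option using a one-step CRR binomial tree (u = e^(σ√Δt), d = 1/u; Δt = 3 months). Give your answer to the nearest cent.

$0.65

CRR parameters: u = e^(σ√Δt) = e^(0.4·√0.25) = 1.2214, d = 1/u = 0.8187
Per-period rate: rΔt = 0.09·0.25 = 0.0225, so R = e^0.0225 = 1.0228
Risk-neutral probability p = (e^0.0225 − 0.8187)/(1.2214 − 0.8187) = 0.2040/0.4027 = 0.5067
Terminal stock prices: S_u = 42.75, S_d = 28.66
Terminal payoffs (K − S): max(-12.75, 0) = 0, max(1.344, 0) = 1.344
Node 0 (S = 35): V_0 = e^(−0.0225)·[0.5067·0.0000 + 0.4933·1.3444] = 0.6485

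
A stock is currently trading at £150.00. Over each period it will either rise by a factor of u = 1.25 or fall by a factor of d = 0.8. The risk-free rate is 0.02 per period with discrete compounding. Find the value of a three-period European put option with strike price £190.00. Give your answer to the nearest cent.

Risk-neutral probability p = (1 + 0.02 − 0.8)/(1.25 − 0.8) = 0.2200/0.4500 = 0.4889
Terminal stock prices: S_uuu = 293, S_uud = 187.5, S_udd = 120, S_ddd = 76.8
Terminal payoffs (K − S): max(-103, 0) = 0, max(2.5, 0) = 2.5, max(70, 0) = 70, max(113.2, 0) = 113.2
Node uu (S = 234.4): V_uu = 1/1.02·[0.4889·0.0000 + 0.5111·2.5000] = 1.2527
Node ud (S = 150): V_ud = 1/1.02·[0.4889·2.5000 + 0.5111·70.0000] = 36.2745
Node dd (S = 96): V_dd = 1/1.02·[0.4889·70.0000 + 0.5111·113.2000] = 90.2745
Node u (S = 187.5): V_u = 1/1.02·[0.4889·1.2527 + 0.5111·36.2745] = 18.7772
Node d (S = 120): V_d = 1/1.02·[0.4889·36.2745 + 0.5111·90.2745] = 62.6221
Node 0 (S = 150): V_0 = 1/1.02·[0.4889·18.7772 + 0.5111·62.6221] = 40.3792

£40.38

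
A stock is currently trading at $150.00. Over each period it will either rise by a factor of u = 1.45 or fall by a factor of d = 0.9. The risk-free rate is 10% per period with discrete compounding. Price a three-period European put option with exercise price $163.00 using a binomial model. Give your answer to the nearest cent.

$10.39

Risk-neutral probability p = (1 + 0.1 − 0.9)/(1.45 − 0.9) = 0.2000/0.5500 = 0.3636
Terminal stock prices: S_uuu = 457.3, S_uud = 283.8, S_udd = 176.2, S_ddd = 109.4
Terminal payoffs (K − S): max(-294.3, 0) = 0, max(-120.8, 0) = 0, max(-13.18, 0) = 0, max(53.65, 0) = 53.65
Node uu (S = 315.4): V_uu = 1/1.1·[0.3636·0.0000 + 0.6364·0.0000] = 0.0000
Node ud (S = 195.8): V_ud = 1/1.1·[0.3636·0.0000 + 0.6364·0.0000] = 0.0000
Node dd (S = 121.5): V_dd = 1/1.1·[0.3636·0.0000 + 0.6364·53.6500] = 31.0372
Node u (S = 217.5): V_u = 1/1.1·[0.3636·0.0000 + 0.6364·0.0000] = 0.0000
Node d (S = 135): V_d = 1/1.1·[0.3636·0.0000 + 0.6364·31.0372] = 17.9554
Node 0 (S = 150): V_0 = 1/1.1·[0.3636·0.0000 + 0.6364·17.9554] = 10.3874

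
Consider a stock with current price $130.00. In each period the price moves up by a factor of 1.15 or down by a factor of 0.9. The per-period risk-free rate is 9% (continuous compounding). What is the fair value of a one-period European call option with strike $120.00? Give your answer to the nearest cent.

$20.94

Risk-neutral probability p = (e^0.09 − 0.9)/(1.15 − 0.9) = 0.1942/0.2500 = 0.7767
Terminal stock prices: S_u = 149.5, S_d = 117
Terminal payoffs (S − K): max(29.5, 0) = 29.5, max(-3, 0) = 0
Node 0 (S = 130): V_0 = e^(−0.09)·[0.7767·29.5000 + 0.2233·0.0000] = 20.9405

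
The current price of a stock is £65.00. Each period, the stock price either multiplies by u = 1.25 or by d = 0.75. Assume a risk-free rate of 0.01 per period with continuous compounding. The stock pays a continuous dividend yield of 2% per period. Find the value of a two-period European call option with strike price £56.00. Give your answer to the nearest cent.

Per-period risk-free factor R = e^0.01 = 1.0101; dividend-adjusted growth = e^(0.01−0.02) = 0.9900.
Risk-neutral probability p = (0.9900 − 0.75)/(1.25 − 0.75) = 0.2400/0.5000 = 0.4801
Terminal stock prices: S_uu = 101.6, S_ud = 60.94, S_dd = 36.56
Terminal payoffs (S − K): max(45.56, 0) = 45.56, max(4.938, 0) = 4.938, max(-19.44, 0) = 0
Node u (S = 81.25): V_u = e^(−0.01)·[0.4801·45.5625 + 0.5199·4.9375] = 24.1984
Node d (S = 48.75): V_d = e^(−0.01)·[0.4801·4.9375 + 0.5199·0.0000] = 2.3469
Node 0 (S = 65): V_0 = e^(−0.01)·[0.4801·24.1984 + 0.5199·2.3469] = 12.7100

£12.71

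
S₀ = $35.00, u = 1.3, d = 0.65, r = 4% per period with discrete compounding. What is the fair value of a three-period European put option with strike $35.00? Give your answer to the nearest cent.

Risk-neutral probability p = (1 + 0.04 − 0.65)/(1.3 − 0.65) = 0.3900/0.6500 = 0.6000
Terminal stock prices: S_uuu = 76.89, S_uud = 38.45, S_udd = 19.22, S_ddd = 9.612
Terminal payoffs (K − S): max(-41.89, 0) = 0, max(-3.448, 0) = 0, max(15.78, 0) = 15.78, max(25.39, 0) = 25.39
Node uu (S = 59.15): V_uu = 1/1.04·[0.6000·0.0000 + 0.4000·0.0000] = 0.0000
Node ud (S = 29.57): V_ud = 1/1.04·[0.6000·0.0000 + 0.4000·15.7762] = 6.0678
Node dd (S = 14.79): V_dd = 1/1.04·[0.6000·15.7762 + 0.4000·25.3881] = 18.8663
Node u (S = 45.5): V_u = 1/1.04·[0.6000·0.0000 + 0.4000·6.0678] = 2.3338
Node d (S = 22.75): V_d = 1/1.04·[0.6000·6.0678 + 0.4000·18.8663] = 10.7569
Node 0 (S = 35): V_0 = 1/1.04·[0.6000·2.3338 + 0.4000·10.7569] = 5.4837

$5.48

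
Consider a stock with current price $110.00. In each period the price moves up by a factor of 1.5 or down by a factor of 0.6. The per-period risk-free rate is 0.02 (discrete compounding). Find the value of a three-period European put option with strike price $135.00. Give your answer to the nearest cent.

$44.27

Risk-neutral probability p = (1 + 0.02 − 0.6)/(1.5 − 0.6) = 0.4200/0.9000 = 0.4667
Terminal stock prices: S_uuu = 371.2, S_uud = 148.5, S_udd = 59.4, S_ddd = 23.76
Terminal payoffs (K − S): max(-236.2, 0) = 0, max(-13.5, 0) = 0, max(75.6, 0) = 75.6, max(111.2, 0) = 111.2
Node uu (S = 247.5): V_uu = 1/1.02·[0.4667·0.0000 + 0.5333·0.0000] = 0.0000
Node ud (S = 99): V_ud = 1/1.02·[0.4667·0.0000 + 0.5333·75.6000] = 39.5294
Node dd (S = 39.6): V_dd = 1/1.02·[0.4667·75.6000 + 0.5333·111.2400] = 92.7529
Node u (S = 165): V_u = 1/1.02·[0.4667·0.0000 + 0.5333·39.5294] = 20.6690
Node d (S = 66): V_d = 1/1.02·[0.4667·39.5294 + 0.5333·92.7529] = 66.5836
Node 0 (S = 110): V_0 = 1/1.02·[0.4667·20.6690 + 0.5333·66.5836] = 44.2714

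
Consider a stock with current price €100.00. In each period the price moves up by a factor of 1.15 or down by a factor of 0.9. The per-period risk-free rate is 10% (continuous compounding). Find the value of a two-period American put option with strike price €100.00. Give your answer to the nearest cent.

Risk-neutral probability p = (e^0.1 − 0.9)/(1.15 − 0.9) = 0.2052/0.2500 = 0.8207
Terminal stock prices: S_uu = 132.2, S_ud = 103.5, S_dd = 81
Terminal payoffs (K − S): max(-32.25, 0) = 0, max(-3.5, 0) = 0, max(19, 0) = 19
Node u (S = 115): continuation = e^(−0.1)·[0.8207·0.0000 + 0.1793·0.0000] = 0.0000; exercise value = 0.0000 ≤ continuation, so V_u = 0.0000
Node d (S = 90): continuation = e^(−0.1)·[0.8207·0.0000 + 0.1793·19.0000] = 3.0828; exercise value = 10.0000 > continuation, so V_d = 10.0000 (exercise)
Node 0 (S = 100): continuation = e^(−0.1)·[0.8207·0.0000 + 0.1793·10.0000] = 1.6225; exercise value = 0.0000 ≤ continuation, so V_0 = 1.6225

€1.62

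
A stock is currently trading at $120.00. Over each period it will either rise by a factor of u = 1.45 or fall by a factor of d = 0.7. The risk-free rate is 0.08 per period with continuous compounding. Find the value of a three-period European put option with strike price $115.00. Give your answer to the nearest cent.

Risk-neutral probability p = (e^0.08 − 0.7)/(1.45 − 0.7) = 0.3833/0.7500 = 0.5110
Terminal stock prices: S_uuu = 365.8, S_uud = 176.6, S_udd = 85.26, S_ddd = 41.16
Terminal payoffs (K − S): max(-250.8, 0) = 0, max(-61.61, 0) = 0, max(29.74, 0) = 29.74, max(73.84, 0) = 73.84
Node uu (S = 252.3): V_uu = e^(−0.08)·[0.5110·0.0000 + 0.4890·0.0000] = 0.0000
Node ud (S = 121.8): V_ud = e^(−0.08)·[0.5110·0.0000 + 0.4890·29.7400] = 13.4234
Node dd (S = 58.8): V_dd = e^(−0.08)·[0.5110·29.7400 + 0.4890·73.8400] = 47.3584
Node u (S = 174): V_u = e^(−0.08)·[0.5110·0.0000 + 0.4890·13.4234] = 6.0588
Node d (S = 84): V_d = e^(−0.08)·[0.5110·13.4234 + 0.4890·47.3584] = 27.7082
Node 0 (S = 120): V_0 = e^(−0.08)·[0.5110·6.0588 + 0.4890·27.7082] = 15.3646

$15.36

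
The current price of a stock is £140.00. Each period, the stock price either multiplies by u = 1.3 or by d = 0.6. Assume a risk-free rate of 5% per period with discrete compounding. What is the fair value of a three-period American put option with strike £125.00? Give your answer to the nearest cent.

Risk-neutral probability p = (1 + 0.05 − 0.6)/(1.3 − 0.6) = 0.4500/0.7000 = 0.6429
Terminal stock prices: S_uuu = 307.6, S_uud = 142, S_udd = 65.52, S_ddd = 30.24
Terminal payoffs (K − S): max(-182.6, 0) = 0, max(-16.96, 0) = 0, max(59.48, 0) = 59.48, max(94.76, 0) = 94.76
Node uu (S = 236.6): continuation = 1/1.05·[0.6429·0.0000 + 0.3571·0.0000] = 0.0000; exercise value = 0.0000 ≤ continuation, so V_uu = 0.0000
Node ud (S = 109.2): continuation = 1/1.05·[0.6429·0.0000 + 0.3571·59.4800] = 20.2313; exercise value = 15.8000 ≤ continuation, so V_ud = 20.2313
Node dd (S = 50.4): continuation = 1/1.05·[0.6429·59.4800 + 0.3571·94.7600] = 68.6476; exercise value = 74.6000 > continuation, so V_dd = 74.6000 (exercise)
Node u (S = 182): continuation = 1/1.05·[0.6429·0.0000 + 0.3571·20.2313] = 6.8814; exercise value = 0.0000 ≤ continuation, so V_u = 6.8814
Node d (S = 84): continuation = 1/1.05·[0.6429·20.2313 + 0.3571·74.6000] = 37.7607; exercise value = 41.0000 > continuation, so V_d = 41.0000 (exercise)
Node 0 (S = 140): continuation = 1/1.05·[0.6429·6.8814 + 0.3571·41.0000] = 18.1587; exercise value = 0.0000 ≤ continuation, so V_0 = 18.1587

£18.16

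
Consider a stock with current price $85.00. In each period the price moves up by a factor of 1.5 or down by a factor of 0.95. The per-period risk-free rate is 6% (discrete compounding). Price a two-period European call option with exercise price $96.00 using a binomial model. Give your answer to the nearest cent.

Risk-neutral probability p = (1 + 0.06 − 0.95)/(1.5 − 0.95) = 0.1100/0.5500 = 0.2000
Terminal stock prices: S_uu = 191.2, S_ud = 121.1, S_dd = 76.71
Terminal payoffs (S − K): max(95.25, 0) = 95.25, max(25.12, 0) = 25.12, max(-19.29, 0) = 0
Node u (S = 127.5): V_u = 1/1.06·[0.2000·95.2500 + 0.8000·25.1250] = 36.9340
Node d (S = 80.75): V_d = 1/1.06·[0.2000·25.1250 + 0.8000·0.0000] = 4.7406
Node 0 (S = 85): V_0 = 1/1.06·[0.2000·36.9340 + 0.8000·4.7406] = 10.5465

$10.55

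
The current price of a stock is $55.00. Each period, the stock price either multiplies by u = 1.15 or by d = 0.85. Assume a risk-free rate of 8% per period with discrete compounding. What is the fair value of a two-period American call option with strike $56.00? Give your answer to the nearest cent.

Risk-neutral probability p = (1 + 0.08 − 0.85)/(1.15 − 0.85) = 0.2300/0.3000 = 0.7667
Terminal stock prices: S_uu = 72.74, S_ud = 53.76, S_dd = 39.74
Terminal payoffs (S − K): max(16.74, 0) = 16.74, max(-2.238, 0) = 0, max(-16.26, 0) = 0
Node u (S = 63.25): continuation = 1/1.08·[0.7667·16.7375 + 0.2333·0.0000] = 11.8816; exercise value = 7.2500 ≤ continuation, so V_u = 11.8816
Node d (S = 46.75): continuation = 1/1.08·[0.7667·0.0000 + 0.2333·0.0000] = 0.0000; exercise value = 0.0000 ≤ continuation, so V_d = 0.0000
Node 0 (S = 55): continuation = 1/1.08·[0.7667·11.8816 + 0.2333·0.0000] = 8.4344; exercise value = 0.0000 ≤ continuation, so V_0 = 8.4344

$8.43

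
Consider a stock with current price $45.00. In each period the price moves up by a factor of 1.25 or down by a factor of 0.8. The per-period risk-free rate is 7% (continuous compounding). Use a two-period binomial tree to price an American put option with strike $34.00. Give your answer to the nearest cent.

$0.70

Risk-neutral probability p = (e^0.07 − 0.8)/(1.25 − 0.8) = 0.2725/0.4500 = 0.6056
Terminal stock prices: S_uu = 70.31, S_ud = 45, S_dd = 28.8
Terminal payoffs (K − S): max(-36.31, 0) = 0, max(-11, 0) = 0, max(5.2, 0) = 5.2
Node u (S = 56.25): continuation = e^(−0.07)·[0.6056·0.0000 + 0.3944·0.0000] = 0.0000; exercise value = 0.0000 ≤ continuation, so V_u = 0.0000
Node d (S = 36): continuation = e^(−0.07)·[0.6056·0.0000 + 0.3944·5.2000] = 1.9124; exercise value = 0.0000 ≤ continuation, so V_d = 1.9124
Node 0 (S = 45): continuation = e^(−0.07)·[0.6056·0.0000 + 0.3944·1.9124] = 0.7033; exercise value = 0.0000 ≤ continuation, so V_0 = 0.7033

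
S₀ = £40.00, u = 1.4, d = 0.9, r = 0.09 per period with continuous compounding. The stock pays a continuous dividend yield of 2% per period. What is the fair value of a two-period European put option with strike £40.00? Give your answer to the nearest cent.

Per-period risk-free factor R = e^0.09 = 1.0942; dividend-adjusted growth = e^(0.09−0.02) = 1.0725.
Risk-neutral probability p = (1.0725 − 0.9)/(1.4 − 0.9) = 0.1725/0.5000 = 0.3450
Terminal stock prices: S_uu = 78.4, S_ud = 50.4, S_dd = 32.4
Terminal payoffs (K − S): max(-38.4, 0) = 0, max(-10.4, 0) = 0, max(7.6, 0) = 7.6
Node u (S = 56): V_u = e^(−0.09)·[0.3450·0.0000 + 0.6550·0.0000] = 0.0000
Node d (S = 36): V_d = e^(−0.09)·[0.3450·0.0000 + 0.6550·7.6000] = 4.5494
Node 0 (S = 40): V_0 = e^(−0.09)·[0.3450·0.0000 + 0.6550·4.5494] = 2.7233

£2.72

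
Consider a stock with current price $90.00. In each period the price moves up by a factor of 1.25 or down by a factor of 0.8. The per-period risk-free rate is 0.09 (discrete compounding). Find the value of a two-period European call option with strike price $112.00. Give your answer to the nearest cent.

Risk-neutral probability p = (1 + 0.09 − 0.8)/(1.25 − 0.8) = 0.2900/0.4500 = 0.6444
Terminal stock prices: S_uu = 140.6, S_ud = 90, S_dd = 57.6
Terminal payoffs (S − K): max(28.62, 0) = 28.62, max(-22, 0) = 0, max(-54.4, 0) = 0
Node u (S = 112.5): V_u = 1/1.09·[0.6444·28.6250 + 0.3556·0.0000] = 16.9241
Node d (S = 72): V_d = 1/1.09·[0.6444·0.0000 + 0.3556·0.0000] = 0.0000
Node 0 (S = 90): V_0 = 1/1.09·[0.6444·16.9241 + 0.3556·0.0000] = 10.0061

$10.01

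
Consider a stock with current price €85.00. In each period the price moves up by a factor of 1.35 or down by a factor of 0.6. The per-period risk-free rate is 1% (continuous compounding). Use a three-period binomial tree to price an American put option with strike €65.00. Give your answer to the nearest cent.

Risk-neutral probability p = (e^0.01 − 0.6)/(1.35 − 0.6) = 0.4101/0.7500 = 0.5467
Terminal stock prices: S_uuu = 209.1, S_uud = 92.95, S_udd = 41.31, S_ddd = 18.36
Terminal payoffs (K − S): max(-144.1, 0) = 0, max(-27.95, 0) = 0, max(23.69, 0) = 23.69, max(46.64, 0) = 46.64
Node uu (S = 154.9): continuation = e^(−0.01)·[0.5467·0.0000 + 0.4533·0.0000] = 0.0000; exercise value = 0.0000 ≤ continuation, so V_uu = 0.0000
Node ud (S = 68.85): continuation = e^(−0.01)·[0.5467·0.0000 + 0.4533·23.6900] = 10.6310; exercise value = 0.0000 ≤ continuation, so V_ud = 10.6310
Node dd (S = 30.6): continuation = e^(−0.01)·[0.5467·23.6900 + 0.4533·46.6400] = 33.7532; exercise value = 34.4000 > continuation, so V_dd = 34.4000 (exercise)
Node u (S = 114.8): continuation = e^(−0.01)·[0.5467·0.0000 + 0.4533·10.6310] = 4.7707; exercise value = 0.0000 ≤ continuation, so V_u = 4.7707
Node d (S = 51): continuation = e^(−0.01)·[0.5467·10.6310 + 0.4533·34.4000] = 21.1917; exercise value = 14.0000 ≤ continuation, so V_d = 21.1917
Node 0 (S = 85): continuation = e^(−0.01)·[0.5467·4.7707 + 0.4533·21.1917] = 12.0923; exercise value = 0.0000 ≤ continuation, so V_0 = 12.0923

€12.09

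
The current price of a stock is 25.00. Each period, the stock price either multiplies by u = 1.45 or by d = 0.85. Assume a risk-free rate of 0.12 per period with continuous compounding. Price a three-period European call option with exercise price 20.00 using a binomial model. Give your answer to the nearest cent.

Risk-neutral probability p = (e^0.12 − 0.85)/(1.45 − 0.85) = 0.2775/0.6000 = 0.4625
Terminal stock prices: S_uuu = 76.22, S_uud = 44.68, S_udd = 26.19, S_ddd = 15.35
Terminal payoffs (S − K): max(56.22, 0) = 56.22, max(24.68, 0) = 24.68, max(6.191, 0) = 6.191, max(-4.647, 0) = 0
Node uu (S = 52.56): V_uu = e^(−0.12)·[0.4625·56.2156 + 0.5375·24.6781] = 34.8241
Node ud (S = 30.81): V_ud = e^(−0.12)·[0.4625·24.6781 + 0.5375·6.1906] = 13.0741
Node dd (S = 18.06): V_dd = e^(−0.12)·[0.4625·6.1906 + 0.5375·0.0000] = 2.5394
Node u (S = 36.25): V_u = e^(−0.12)·[0.4625·34.8241 + 0.5375·13.0741] = 20.5174
Node d (S = 21.25): V_d = e^(−0.12)·[0.4625·13.0741 + 0.5375·2.5394] = 6.5735
Node 0 (S = 25): V_0 = e^(−0.12)·[0.4625·20.5174 + 0.5375·6.5735] = 11.5499

11.55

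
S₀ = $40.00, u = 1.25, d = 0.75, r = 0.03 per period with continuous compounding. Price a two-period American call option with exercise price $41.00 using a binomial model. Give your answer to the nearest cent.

Risk-neutral probability p = (e^0.03 − 0.75)/(1.25 − 0.75) = 0.2805/0.5000 = 0.5609
Terminal stock prices: S_uu = 62.5, S_ud = 37.5, S_dd = 22.5
Terminal payoffs (S − K): max(21.5, 0) = 21.5, max(-3.5, 0) = 0, max(-18.5, 0) = 0
Node u (S = 50): continuation = e^(−0.03)·[0.5609·21.5000 + 0.4391·0.0000] = 11.7031; exercise value = 9.0000 ≤ continuation, so V_u = 11.7031
Node d (S = 30): continuation = e^(−0.03)·[0.5609·0.0000 + 0.4391·0.0000] = 0.0000; exercise value = 0.0000 ≤ continuation, so V_d = 0.0000
Node 0 (S = 40): continuation = e^(−0.03)·[0.5609·11.7031 + 0.4391·0.0000] = 6.3704; exercise value = 0.0000 ≤ continuation, so V_0 = 6.3704

$6.37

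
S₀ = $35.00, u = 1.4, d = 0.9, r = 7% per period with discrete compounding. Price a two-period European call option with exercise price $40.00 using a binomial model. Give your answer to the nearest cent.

$4.49

Risk-neutral probability p = (1 + 0.07 − 0.9)/(1.4 − 0.9) = 0.1700/0.5000 = 0.3400
Terminal stock prices: S_uu = 68.6, S_ud = 44.1, S_dd = 28.35
Terminal payoffs (S − K): max(28.6, 0) = 28.6, max(4.1, 0) = 4.1, max(-11.65, 0) = 0
Node u (S = 49): V_u = 1/1.07·[0.3400·28.6000 + 0.6600·4.1000] = 11.6168
Node d (S = 31.5): V_d = 1/1.07·[0.3400·4.1000 + 0.6600·0.0000] = 1.3028
Node 0 (S = 35): V_0 = 1/1.07·[0.3400·11.6168 + 0.6600·1.3028] = 4.4949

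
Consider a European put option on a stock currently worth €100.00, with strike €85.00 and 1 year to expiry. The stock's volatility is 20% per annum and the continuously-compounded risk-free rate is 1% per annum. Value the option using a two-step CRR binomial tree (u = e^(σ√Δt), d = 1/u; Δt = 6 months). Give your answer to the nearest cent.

€2.56

CRR parameters: u = e^(σ√Δt) = e^(0.2·√0.5) = 1.1519, d = 1/u = 0.8681
Per-period rate: rΔt = 0.01·0.5 = 0.005, so R = e^0.005 = 1.0050
Risk-neutral probability p = (e^0.005 − 0.8681)/(1.1519 − 0.8681) = 0.1369/0.2838 = 0.4824
Terminal stock prices: S_uu = 132.7, S_ud = 100, S_dd = 75.36
Terminal payoffs (K − S): max(-47.69, 0) = 0, max(-15, 0) = 0, max(9.636, 0) = 9.636
Node u (S = 115.2): V_u = e^(−0.005)·[0.4824·0.0000 + 0.5176·0.0000] = 0.0000
Node d (S = 86.81): V_d = e^(−0.005)·[0.4824·0.0000 + 0.5176·9.6362] = 4.9631
Node 0 (S = 100): V_0 = e^(−0.005)·[0.4824·0.0000 + 0.5176·4.9631] = 2.5563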